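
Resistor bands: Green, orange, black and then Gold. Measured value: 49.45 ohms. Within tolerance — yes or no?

Green → 5 (first significant figure)
Orange → 3 (second significant figure)
Black → ×1 multiplier
Gold → ±5% tolerance
53 × 1 = 53 Ω
Allowed range: 50.35 Ω to 55.65 Ω.
49.45 ohms lies outside that range.

no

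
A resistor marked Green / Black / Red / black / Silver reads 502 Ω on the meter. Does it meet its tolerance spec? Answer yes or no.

Green → 5 (first significant figure)
Black → 0 (second significant figure)
Red → 2 (third significant figure)
Black → ×1 multiplier
Silver → ±10% tolerance
502 × 1 = 502 Ω
Allowed range: 451.8 Ω to 552.2 Ω.
502 Ω lies inside that range.

yes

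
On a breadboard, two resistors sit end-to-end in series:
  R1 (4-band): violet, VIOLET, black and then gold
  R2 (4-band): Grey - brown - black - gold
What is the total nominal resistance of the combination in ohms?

158 Ω

R1: violet, violet → 77; black ×1 → 77 Ω.
R2: grey, brown → 81; black ×1 → 81 Ω.
Series: 77 + 81 = 158 Ω.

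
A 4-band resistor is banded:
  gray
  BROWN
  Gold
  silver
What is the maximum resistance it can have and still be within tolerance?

8.91 Ω

Grey → 8 (first significant figure)
Brown → 1 (second significant figure)
Gold → ×0.1 multiplier
Silver → ±10% tolerance
81 × 0.1 = 8.1 Ω
Maximum = 8.1 × (1 + 10/100) = 8.91 Ω.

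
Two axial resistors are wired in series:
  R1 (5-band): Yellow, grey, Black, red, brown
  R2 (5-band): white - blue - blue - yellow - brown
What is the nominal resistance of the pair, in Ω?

9708000 Ω

R1: yellow, grey, black → 480; red ×10^2 → 48000 Ω.
R2: white, blue, blue → 966; yellow ×10^4 → 9660000 Ω.
Series: 48000 + 9660000 = 9708000 Ω.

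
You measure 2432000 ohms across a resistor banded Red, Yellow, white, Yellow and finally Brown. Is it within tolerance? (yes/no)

Red → 2 (first significant figure)
Yellow → 4 (second significant figure)
White → 9 (third significant figure)
Yellow → ×10^4 multiplier
Brown → ±1% tolerance
249 × 10000 = 2490000 Ω
Allowed range: 2465100 Ω to 2514900 Ω.
2432000 ohms lies outside that range.

no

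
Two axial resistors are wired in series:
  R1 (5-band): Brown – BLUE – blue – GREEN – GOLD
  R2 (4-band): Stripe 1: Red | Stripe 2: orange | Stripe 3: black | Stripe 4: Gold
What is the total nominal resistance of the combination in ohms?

R1: brown, blue, blue → 166; green ×10^5 → 16600000 Ω.
R2: red, orange → 23; black ×1 → 23 Ω.
Series: 16600000 + 23 = 16600023 Ω.

16600023 Ω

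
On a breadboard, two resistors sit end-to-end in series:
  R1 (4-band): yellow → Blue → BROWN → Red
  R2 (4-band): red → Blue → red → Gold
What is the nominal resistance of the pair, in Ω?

3060 Ω

R1: yellow, blue → 46; brown ×10 → 460 Ω.
R2: red, blue → 26; red ×10^2 → 2600 Ω.
Series: 460 + 2600 = 3060 Ω.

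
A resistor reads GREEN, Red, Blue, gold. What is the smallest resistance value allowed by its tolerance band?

Green → 5 (first significant figure)
Red → 2 (second significant figure)
Blue → ×10^6 multiplier
Gold → ±5% tolerance
52 × 1000000 = 52000000 Ω
Smallest = 52000000 × (1 − 5/100) = 49400000 Ω.

49400000 Ω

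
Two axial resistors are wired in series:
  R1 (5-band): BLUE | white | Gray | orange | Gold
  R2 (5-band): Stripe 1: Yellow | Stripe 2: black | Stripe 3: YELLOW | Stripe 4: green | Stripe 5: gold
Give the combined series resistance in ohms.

R1: blue, white, grey → 698; orange ×10^3 → 698000 Ω.
R2: yellow, black, yellow → 404; green ×10^5 → 40400000 Ω.
Series: 698000 + 40400000 = 41098000 Ω.

41098000 Ω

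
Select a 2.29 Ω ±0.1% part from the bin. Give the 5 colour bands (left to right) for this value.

2.29 Ω = 229 × 10^-2.
2 → red
2 → red
9 → white
Multiplier 10^-2 → silver.
±0.1% tolerance → violet.

red, red, white, silver, violet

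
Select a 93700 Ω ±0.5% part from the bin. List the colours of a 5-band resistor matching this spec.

white, orange, violet, red, green

93700 Ω = 937 × 10^2.
9 → white
3 → orange
7 → violet
Multiplier 10^2 → red.
±0.5% tolerance → green.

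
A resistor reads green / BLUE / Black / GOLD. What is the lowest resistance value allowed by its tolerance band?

Green → 5 (first significant figure)
Blue → 6 (second significant figure)
Black → ×1 multiplier
Gold → ±5% tolerance
56 × 1 = 56 Ω
Lowest = 56 × (1 − 5/100) = 53.2 Ω.

53.2 Ω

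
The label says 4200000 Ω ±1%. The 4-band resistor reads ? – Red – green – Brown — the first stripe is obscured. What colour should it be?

4200000 Ω = 42 × 10^5.
The first band gives digit 4 of the significand, and 4 is yellow.

yellow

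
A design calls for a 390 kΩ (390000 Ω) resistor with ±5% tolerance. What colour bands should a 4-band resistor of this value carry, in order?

390000 Ω = 39 × 10^4.
3 → orange
9 → white
Multiplier 10^4 → yellow.
±5% tolerance → gold.

orange, white, yellow, gold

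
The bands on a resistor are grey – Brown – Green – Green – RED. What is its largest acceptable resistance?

Grey → 8 (first significant figure)
Brown → 1 (second significant figure)
Green → 5 (third significant figure)
Green → ×10^5 multiplier
Red → ±2% tolerance
815 × 100000 = 81500000 Ω
Largest = 81500000 × (1 + 2/100) = 83130000 Ω.

83130000 Ω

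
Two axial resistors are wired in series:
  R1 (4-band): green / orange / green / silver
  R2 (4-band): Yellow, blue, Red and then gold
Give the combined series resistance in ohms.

5304600 Ω

R1: green, orange → 53; green ×10^5 → 5300000 Ω.
R2: yellow, blue → 46; red ×10^2 → 4600 Ω.
Series: 5300000 + 4600 = 5304600 Ω.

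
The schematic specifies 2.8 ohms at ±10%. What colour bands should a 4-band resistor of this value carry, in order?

2.8 Ω = 28 × 10^-1.
2 → red
8 → grey
Multiplier 10^-1 → gold.
±10% tolerance → silver.

red, grey, gold, silver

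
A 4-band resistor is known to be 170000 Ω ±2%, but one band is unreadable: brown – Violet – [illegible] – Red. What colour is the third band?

170000 Ω = 17 × 10^4.
The third band is the multiplier, 10^4, which is yellow.

yellow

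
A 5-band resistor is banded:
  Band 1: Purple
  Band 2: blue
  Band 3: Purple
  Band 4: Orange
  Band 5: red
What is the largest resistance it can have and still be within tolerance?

Violet → 7 (first significant figure)
Blue → 6 (second significant figure)
Violet → 7 (third significant figure)
Orange → ×10^3 multiplier
Red → ±2% tolerance
767 × 1000 = 767000 Ω
Largest = 767000 × (1 + 2/100) = 782340 Ω.

782340 Ω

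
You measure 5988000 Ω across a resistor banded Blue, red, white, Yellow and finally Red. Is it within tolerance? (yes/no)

Blue → 6 (first significant figure)
Red → 2 (second significant figure)
White → 9 (third significant figure)
Yellow → ×10^4 multiplier
Red → ±2% tolerance
629 × 10000 = 6290000 Ω
Allowed range: 6164200 Ω to 6415800 Ω.
5988000 Ω lies outside that range.

no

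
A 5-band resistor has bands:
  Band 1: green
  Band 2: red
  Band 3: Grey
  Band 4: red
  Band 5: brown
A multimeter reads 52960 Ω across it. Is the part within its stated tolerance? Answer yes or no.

Green → 5 (first significant figure)
Red → 2 (second significant figure)
Grey → 8 (third significant figure)
Red → ×10^2 multiplier
Brown → ±1% tolerance
528 × 100 = 52800 Ω
Allowed range: 52272 Ω to 53328 Ω.
52960 Ω lies inside that range.

yes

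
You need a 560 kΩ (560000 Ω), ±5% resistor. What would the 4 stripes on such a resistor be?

green, blue, yellow, gold

560000 Ω = 56 × 10^4.
5 → green
6 → blue
Multiplier 10^4 → yellow.
±5% tolerance → gold.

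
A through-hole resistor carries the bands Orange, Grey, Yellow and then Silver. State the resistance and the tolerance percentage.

Orange → 3 (first significant figure)
Grey → 8 (second significant figure)
Yellow → ×10^4 multiplier
Silver → ±10% tolerance
38 × 10000 = 380000 Ω

380000 Ω ±10%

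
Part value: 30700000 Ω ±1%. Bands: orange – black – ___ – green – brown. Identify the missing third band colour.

violet

30700000 Ω = 307 × 10^5.
The third band gives digit 7 of the significand, and 7 is violet.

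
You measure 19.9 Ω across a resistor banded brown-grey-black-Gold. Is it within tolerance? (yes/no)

Brown → 1 (first significant figure)
Grey → 8 (second significant figure)
Black → ×1 multiplier
Gold → ±5% tolerance
18 × 1 = 18 Ω
Allowed range: 17.1 Ω to 18.9 Ω.
19.9 Ω lies outside that range.

no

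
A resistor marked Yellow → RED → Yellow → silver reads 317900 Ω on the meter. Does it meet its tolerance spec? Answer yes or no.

Yellow → 4 (first significant figure)
Red → 2 (second significant figure)
Yellow → ×10^4 multiplier
Silver → ±10% tolerance
42 × 10000 = 420000 Ω
Allowed range: 378000 Ω to 462000 Ω.
317900 Ω lies outside that range.

no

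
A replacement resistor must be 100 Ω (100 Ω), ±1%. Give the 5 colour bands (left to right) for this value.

100 Ω = 100 × 10^0.
1 → brown
0 → black
0 → black
Multiplier 10^0 → black.
±1% tolerance → brown.

brown, black, black, black, brown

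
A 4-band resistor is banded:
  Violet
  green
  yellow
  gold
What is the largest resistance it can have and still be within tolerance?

Violet → 7 (first significant figure)
Green → 5 (second significant figure)
Yellow → ×10^4 multiplier
Gold → ±5% tolerance
75 × 10000 = 750000 Ω
Largest = 750000 × (1 + 5/100) = 787500 Ω.

787500 Ω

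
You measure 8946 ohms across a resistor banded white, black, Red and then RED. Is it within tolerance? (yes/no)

yes

White → 9 (first significant figure)
Black → 0 (second significant figure)
Red → ×10^2 multiplier
Red → ±2% tolerance
90 × 100 = 9000 Ω
Allowed range: 8820 Ω to 9180 Ω.
8946 ohms lies inside that range.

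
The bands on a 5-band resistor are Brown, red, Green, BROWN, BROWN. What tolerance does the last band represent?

±1%

The last band, brown, is the tolerance band.
Brown corresponds to ±1%.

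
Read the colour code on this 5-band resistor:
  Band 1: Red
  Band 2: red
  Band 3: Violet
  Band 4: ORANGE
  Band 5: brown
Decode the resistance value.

227000 Ω

Red → 2 (first significant figure)
Red → 2 (second significant figure)
Violet → 7 (third significant figure)
Orange → ×10^3 multiplier
227 × 1000 = 227000 Ω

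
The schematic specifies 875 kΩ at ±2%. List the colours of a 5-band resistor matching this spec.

grey, violet, green, orange, red

875000 Ω = 875 × 10^3.
8 → grey
7 → violet
5 → green
Multiplier 10^3 → orange.
±2% tolerance → red.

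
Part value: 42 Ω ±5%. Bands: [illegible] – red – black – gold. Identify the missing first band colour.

42 Ω = 42 × 10^0.
The first band gives digit 4 of the significand, and 4 is yellow.

yellow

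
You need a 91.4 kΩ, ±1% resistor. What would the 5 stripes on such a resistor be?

91400 Ω = 914 × 10^2.
9 → white
1 → brown
4 → yellow
Multiplier 10^2 → red.
±1% tolerance → brown.

white, brown, yellow, red, brown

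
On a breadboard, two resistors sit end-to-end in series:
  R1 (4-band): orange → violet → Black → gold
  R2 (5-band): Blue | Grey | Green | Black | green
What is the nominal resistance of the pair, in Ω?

722 Ω

R1: orange, violet → 37; black ×1 → 37 Ω.
R2: blue, grey, green → 685; black ×1 → 685 Ω.
Series: 37 + 685 = 722 Ω.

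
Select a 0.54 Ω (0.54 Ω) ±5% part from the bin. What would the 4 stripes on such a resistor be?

green, yellow, silver, gold

0.54 Ω = 54 × 10^-2.
5 → green
4 → yellow
Multiplier 10^-2 → silver.
±5% tolerance → gold.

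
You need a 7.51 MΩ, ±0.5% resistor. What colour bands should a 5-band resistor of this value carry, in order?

violet, green, brown, yellow, green

7510000 Ω = 751 × 10^4.
7 → violet
5 → green
1 → brown
Multiplier 10^4 → yellow.
±0.5% tolerance → green.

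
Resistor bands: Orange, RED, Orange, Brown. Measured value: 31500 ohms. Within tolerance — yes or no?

Orange → 3 (first significant figure)
Red → 2 (second significant figure)
Orange → ×10^3 multiplier
Brown → ±1% tolerance
32 × 1000 = 32000 Ω
Allowed range: 31680 Ω to 32320 Ω.
31500 ohms lies outside that range.

no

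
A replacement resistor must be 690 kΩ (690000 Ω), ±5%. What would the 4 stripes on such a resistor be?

blue, white, yellow, gold

690000 Ω = 69 × 10^4.
6 → blue
9 → white
Multiplier 10^4 → yellow.
±5% tolerance → gold.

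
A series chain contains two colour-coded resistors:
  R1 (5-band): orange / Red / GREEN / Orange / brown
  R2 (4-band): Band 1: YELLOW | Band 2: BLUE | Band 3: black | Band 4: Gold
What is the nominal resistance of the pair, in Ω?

R1: orange, red, green → 325; orange ×10^3 → 325000 Ω.
R2: yellow, blue → 46; black ×1 → 46 Ω.
Series: 325000 + 46 = 325046 Ω.

325046 Ω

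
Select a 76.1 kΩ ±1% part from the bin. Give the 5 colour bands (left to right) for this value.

violet, blue, brown, red, brown

76100 Ω = 761 × 10^2.
7 → violet
6 → blue
1 → brown
Multiplier 10^2 → red.
±1% tolerance → brown.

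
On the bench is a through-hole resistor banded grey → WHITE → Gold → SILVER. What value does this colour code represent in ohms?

Grey → 8 (first significant figure)
White → 9 (second significant figure)
Gold → ×0.1 multiplier
89 × 0.1 = 8.9 Ω

8.9 Ω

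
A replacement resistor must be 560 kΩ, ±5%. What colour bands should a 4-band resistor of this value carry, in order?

560000 Ω = 56 × 10^4.
5 → green
6 → blue
Multiplier 10^4 → yellow.
±5% tolerance → gold.

green, blue, yellow, gold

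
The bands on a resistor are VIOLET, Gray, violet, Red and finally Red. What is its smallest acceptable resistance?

Violet → 7 (first significant figure)
Grey → 8 (second significant figure)
Violet → 7 (third significant figure)
Red → ×10^2 multiplier
Red → ±2% tolerance
787 × 100 = 78700 Ω
Smallest = 78700 × (1 − 2/100) = 77126 Ω.

77126 Ω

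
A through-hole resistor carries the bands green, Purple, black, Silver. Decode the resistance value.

57 Ω

Green → 5 (first significant figure)
Violet → 7 (second significant figure)
Black → ×1 multiplier
57 × 1 = 57 Ω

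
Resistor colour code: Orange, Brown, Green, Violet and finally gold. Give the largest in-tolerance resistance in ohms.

3307500000 Ω

Orange → 3 (first significant figure)
Brown → 1 (second significant figure)
Green → 5 (third significant figure)
Violet → ×10^7 multiplier
Gold → ±5% tolerance
315 × 10000000 = 3150000000 Ω
Largest = 3150000000 × (1 + 5/100) = 3307500000 Ω.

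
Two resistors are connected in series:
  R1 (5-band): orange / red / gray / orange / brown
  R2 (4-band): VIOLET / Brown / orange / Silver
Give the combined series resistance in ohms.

R1: orange, red, grey → 328; orange ×10^3 → 328000 Ω.
R2: violet, brown → 71; orange ×10^3 → 71000 Ω.
Series: 328000 + 71000 = 399000 Ω.

399000 Ω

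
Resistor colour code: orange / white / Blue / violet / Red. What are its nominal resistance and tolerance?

3960000000 Ω ±2%

Orange → 3 (first significant figure)
White → 9 (second significant figure)
Blue → 6 (third significant figure)
Violet → ×10^7 multiplier
Red → ±2% tolerance
396 × 10000000 = 3960000000 Ω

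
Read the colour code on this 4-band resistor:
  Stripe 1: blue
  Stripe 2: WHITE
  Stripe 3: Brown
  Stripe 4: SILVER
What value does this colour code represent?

690 Ω

Blue → 6 (first significant figure)
White → 9 (second significant figure)
Brown → ×10 multiplier
69 × 10 = 690 Ω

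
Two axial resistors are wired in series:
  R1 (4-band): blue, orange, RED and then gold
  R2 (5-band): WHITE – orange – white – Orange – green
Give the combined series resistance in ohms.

R1: blue, orange → 63; red ×10^2 → 6300 Ω.
R2: white, orange, white → 939; orange ×10^3 → 939000 Ω.
Series: 6300 + 939000 = 945300 Ω.

945300 Ω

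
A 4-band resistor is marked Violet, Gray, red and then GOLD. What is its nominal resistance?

Violet → 7 (first significant figure)
Grey → 8 (second significant figure)
Red → ×10^2 multiplier
78 × 100 = 7800 Ω

7800 Ω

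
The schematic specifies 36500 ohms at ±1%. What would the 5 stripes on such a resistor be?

orange, blue, green, red, brown

36500 Ω = 365 × 10^2.
3 → orange
6 → blue
5 → green
Multiplier 10^2 → red.
±1% tolerance → brown.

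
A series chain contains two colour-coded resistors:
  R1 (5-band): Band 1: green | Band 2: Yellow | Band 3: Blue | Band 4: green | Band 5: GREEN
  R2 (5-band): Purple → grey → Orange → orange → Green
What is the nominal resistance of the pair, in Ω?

R1: green, yellow, blue → 546; green ×10^5 → 54600000 Ω.
R2: violet, grey, orange → 783; orange ×10^3 → 783000 Ω.
Series: 54600000 + 783000 = 55383000 Ω.

55383000 Ω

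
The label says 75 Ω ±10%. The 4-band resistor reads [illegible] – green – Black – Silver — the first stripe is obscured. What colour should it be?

violet

75 Ω = 75 × 10^0.
The first band gives digit 7 of the significand, and 7 is violet.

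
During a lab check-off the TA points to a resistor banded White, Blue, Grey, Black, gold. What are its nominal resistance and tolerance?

White → 9 (first significant figure)
Blue → 6 (second significant figure)
Grey → 8 (third significant figure)
Black → ×1 multiplier
Gold → ±5% tolerance
968 × 1 = 968 Ω

968 Ω ±5%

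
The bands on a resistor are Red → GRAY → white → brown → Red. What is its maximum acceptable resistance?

Red → 2 (first significant figure)
Grey → 8 (second significant figure)
White → 9 (third significant figure)
Brown → ×10 multiplier
Red → ±2% tolerance
289 × 10 = 2890 Ω
Maximum = 2890 × (1 + 2/100) = 2947.8 Ω.

2947.8 Ω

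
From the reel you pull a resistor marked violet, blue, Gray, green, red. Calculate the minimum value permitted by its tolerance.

Violet → 7 (first significant figure)
Blue → 6 (second significant figure)
Grey → 8 (third significant figure)
Green → ×10^5 multiplier
Red → ±2% tolerance
768 × 100000 = 76800000 Ω
Minimum = 76800000 × (1 − 2/100) = 75264000 Ω.

75264000 Ω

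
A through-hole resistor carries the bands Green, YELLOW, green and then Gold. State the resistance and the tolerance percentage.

Green → 5 (first significant figure)
Yellow → 4 (second significant figure)
Green → ×10^5 multiplier
Gold → ±5% tolerance
54 × 100000 = 5400000 Ω

5400000 Ω ±5%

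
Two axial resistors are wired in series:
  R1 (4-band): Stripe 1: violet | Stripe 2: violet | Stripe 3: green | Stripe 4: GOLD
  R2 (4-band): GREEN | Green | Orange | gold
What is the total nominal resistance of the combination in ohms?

R1: violet, violet → 77; green ×10^5 → 7700000 Ω.
R2: green, green → 55; orange ×10^3 → 55000 Ω.
Series: 7700000 + 55000 = 7755000 Ω.

7755000 Ω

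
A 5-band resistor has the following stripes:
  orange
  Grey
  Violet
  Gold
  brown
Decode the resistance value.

Orange → 3 (first significant figure)
Grey → 8 (second significant figure)
Violet → 7 (third significant figure)
Gold → ×0.1 multiplier
387 × 0.1 = 38.7 Ω

38.7 Ω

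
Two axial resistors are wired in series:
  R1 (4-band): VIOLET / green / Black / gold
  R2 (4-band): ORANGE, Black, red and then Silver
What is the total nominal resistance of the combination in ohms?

R1: violet, green → 75; black ×1 → 75 Ω.
R2: orange, black → 30; red ×10^2 → 3000 Ω.
Series: 75 + 3000 = 3075 Ω.

3075 Ω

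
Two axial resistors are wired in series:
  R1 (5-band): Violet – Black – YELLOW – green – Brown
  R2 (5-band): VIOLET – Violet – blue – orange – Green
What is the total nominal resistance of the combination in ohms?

71176000 Ω

R1: violet, black, yellow → 704; green ×10^5 → 70400000 Ω.
R2: violet, violet, blue → 776; orange ×10^3 → 776000 Ω.
Series: 70400000 + 776000 = 71176000 Ω.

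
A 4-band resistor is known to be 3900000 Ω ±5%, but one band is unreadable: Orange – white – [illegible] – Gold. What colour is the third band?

3900000 Ω = 39 × 10^5.
The third band is the multiplier, 10^5, which is green.

green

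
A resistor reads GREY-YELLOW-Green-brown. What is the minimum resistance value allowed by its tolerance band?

8316000 Ω

Grey → 8 (first significant figure)
Yellow → 4 (second significant figure)
Green → ×10^5 multiplier
Brown → ±1% tolerance
84 × 100000 = 8400000 Ω
Minimum = 8400000 × (1 − 1/100) = 8316000 Ω.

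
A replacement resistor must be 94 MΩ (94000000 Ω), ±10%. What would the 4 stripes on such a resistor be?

94000000 Ω = 94 × 10^6.
9 → white
4 → yellow
Multiplier 10^6 → blue.
±10% tolerance → silver.

white, yellow, blue, silver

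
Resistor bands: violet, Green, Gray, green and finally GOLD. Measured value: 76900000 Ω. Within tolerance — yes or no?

Violet → 7 (first significant figure)
Green → 5 (second significant figure)
Grey → 8 (third significant figure)
Green → ×10^5 multiplier
Gold → ±5% tolerance
758 × 100000 = 75800000 Ω
Allowed range: 72010000 Ω to 79590000 Ω.
76900000 Ω lies inside that range.

yes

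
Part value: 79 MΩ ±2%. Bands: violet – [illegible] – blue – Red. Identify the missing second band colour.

white

79000000 Ω = 79 × 10^6.
The second band gives digit 9 of the significand, and 9 is white.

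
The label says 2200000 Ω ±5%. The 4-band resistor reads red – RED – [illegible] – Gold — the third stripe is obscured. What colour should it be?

green

2200000 Ω = 22 × 10^5.
The third band is the multiplier, 10^5, which is green.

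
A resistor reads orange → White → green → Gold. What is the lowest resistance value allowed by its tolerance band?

Orange → 3 (first significant figure)
White → 9 (second significant figure)
Green → ×10^5 multiplier
Gold → ±5% tolerance
39 × 100000 = 3900000 Ω
Lowest = 3900000 × (1 − 5/100) = 3705000 Ω.

3705000 Ω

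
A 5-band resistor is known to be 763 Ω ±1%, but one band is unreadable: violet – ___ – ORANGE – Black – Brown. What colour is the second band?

blue

763 Ω = 763 × 10^0.
The second band gives digit 6 of the significand, and 6 is blue.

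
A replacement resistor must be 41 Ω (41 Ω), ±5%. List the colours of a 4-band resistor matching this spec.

yellow, brown, black, gold

41 Ω = 41 × 10^0.
4 → yellow
1 → brown
Multiplier 10^0 → black.
±5% tolerance → gold.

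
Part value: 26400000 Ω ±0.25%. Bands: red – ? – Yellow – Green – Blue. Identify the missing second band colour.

blue

26400000 Ω = 264 × 10^5.
The second band gives digit 6 of the significand, and 6 is blue.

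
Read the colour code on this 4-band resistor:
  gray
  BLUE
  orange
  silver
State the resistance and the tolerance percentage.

Grey → 8 (first significant figure)
Blue → 6 (second significant figure)
Orange → ×10^3 multiplier
Silver → ±10% tolerance
86 × 1000 = 86000 Ω

86000 Ω ±10%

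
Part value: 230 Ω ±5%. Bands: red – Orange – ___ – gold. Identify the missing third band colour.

230 Ω = 23 × 10^1.
The third band is the multiplier, 10^1, which is brown.

brown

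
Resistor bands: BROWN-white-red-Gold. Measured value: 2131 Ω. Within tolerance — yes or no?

Brown → 1 (first significant figure)
White → 9 (second significant figure)
Red → ×10^2 multiplier
Gold → ±5% tolerance
19 × 100 = 1900 Ω
Allowed range: 1805 Ω to 1995 Ω.
2131 Ω lies outside that range.

no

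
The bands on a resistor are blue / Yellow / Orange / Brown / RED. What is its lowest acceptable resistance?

6301.4 Ω

Blue → 6 (first significant figure)
Yellow → 4 (second significant figure)
Orange → 3 (third significant figure)
Brown → ×10 multiplier
Red → ±2% tolerance
643 × 10 = 6430 Ω
Lowest = 6430 × (1 − 2/100) = 6301.4 Ω.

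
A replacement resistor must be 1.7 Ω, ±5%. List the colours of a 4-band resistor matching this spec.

brown, violet, gold, gold

1.7 Ω = 17 × 10^-1.
1 → brown
7 → violet
Multiplier 10^-1 → gold.
±5% tolerance → gold.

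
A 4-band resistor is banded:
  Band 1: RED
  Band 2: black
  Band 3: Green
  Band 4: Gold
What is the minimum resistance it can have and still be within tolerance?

1900000 Ω

Red → 2 (first significant figure)
Black → 0 (second significant figure)
Green → ×10^5 multiplier
Gold → ±5% tolerance
20 × 100000 = 2000000 Ω
Minimum = 2000000 × (1 − 5/100) = 1900000 Ω.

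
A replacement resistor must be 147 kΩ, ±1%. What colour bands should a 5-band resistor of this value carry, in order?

147000 Ω = 147 × 10^3.
1 → brown
4 → yellow
7 → violet
Multiplier 10^3 → orange.
±1% tolerance → brown.

brown, yellow, violet, orange, brown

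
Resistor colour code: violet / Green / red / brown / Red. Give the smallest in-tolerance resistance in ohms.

7369.6 Ω

Violet → 7 (first significant figure)
Green → 5 (second significant figure)
Red → 2 (third significant figure)
Brown → ×10 multiplier
Red → ±2% tolerance
752 × 10 = 7520 Ω
Smallest = 7520 × (1 − 2/100) = 7369.6 Ω.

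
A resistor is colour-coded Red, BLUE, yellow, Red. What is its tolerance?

The last band, red, is the tolerance band.
Red corresponds to ±2%.

±2%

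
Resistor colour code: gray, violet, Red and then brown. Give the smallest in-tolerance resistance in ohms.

8613 Ω

Grey → 8 (first significant figure)
Violet → 7 (second significant figure)
Red → ×10^2 multiplier
Brown → ±1% tolerance
87 × 100 = 8700 Ω
Smallest = 8700 × (1 − 1/100) = 8613 Ω.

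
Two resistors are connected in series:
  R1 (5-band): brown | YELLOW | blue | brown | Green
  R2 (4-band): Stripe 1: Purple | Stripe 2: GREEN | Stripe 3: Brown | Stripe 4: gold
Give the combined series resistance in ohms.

2210 Ω

R1: brown, yellow, blue → 146; brown ×10 → 1460 Ω.
R2: violet, green → 75; brown ×10 → 750 Ω.
Series: 1460 + 750 = 2210 Ω.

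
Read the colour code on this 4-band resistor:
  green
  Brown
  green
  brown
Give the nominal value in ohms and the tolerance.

5100000 Ω ±1%

Green → 5 (first significant figure)
Brown → 1 (second significant figure)
Green → ×10^5 multiplier
Brown → ±1% tolerance
51 × 100000 = 5100000 Ω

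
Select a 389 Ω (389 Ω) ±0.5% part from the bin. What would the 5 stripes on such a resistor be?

orange, grey, white, black, green

389 Ω = 389 × 10^0.
3 → orange
8 → grey
9 → white
Multiplier 10^0 → black.
±0.5% tolerance → green.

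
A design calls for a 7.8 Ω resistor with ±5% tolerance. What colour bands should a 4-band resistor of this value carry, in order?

violet, grey, gold, gold

7.8 Ω = 78 × 10^-1.
7 → violet
8 → grey
Multiplier 10^-1 → gold.
±5% tolerance → gold.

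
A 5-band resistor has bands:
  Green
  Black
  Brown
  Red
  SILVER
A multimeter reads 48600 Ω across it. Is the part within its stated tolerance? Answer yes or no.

yes

Green → 5 (first significant figure)
Black → 0 (second significant figure)
Brown → 1 (third significant figure)
Red → ×10^2 multiplier
Silver → ±10% tolerance
501 × 100 = 50100 Ω
Allowed range: 45090 Ω to 55110 Ω.
48600 Ω lies inside that range.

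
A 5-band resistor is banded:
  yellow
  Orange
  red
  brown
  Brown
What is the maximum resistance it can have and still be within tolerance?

4363.2 Ω

Yellow → 4 (first significant figure)
Orange → 3 (second significant figure)
Red → 2 (third significant figure)
Brown → ×10 multiplier
Brown → ±1% tolerance
432 × 10 = 4320 Ω
Maximum = 4320 × (1 + 1/100) = 4363.2 Ω.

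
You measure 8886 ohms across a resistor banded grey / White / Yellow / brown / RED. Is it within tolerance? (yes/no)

yes

Grey → 8 (first significant figure)
White → 9 (second significant figure)
Yellow → 4 (third significant figure)
Brown → ×10 multiplier
Red → ±2% tolerance
894 × 10 = 8940 Ω
Allowed range: 8761.2 Ω to 9118.8 Ω.
8886 ohms lies inside that range.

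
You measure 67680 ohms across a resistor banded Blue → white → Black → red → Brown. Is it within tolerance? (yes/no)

no

Blue → 6 (first significant figure)
White → 9 (second significant figure)
Black → 0 (third significant figure)
Red → ×10^2 multiplier
Brown → ±1% tolerance
690 × 100 = 69000 Ω
Allowed range: 68310 Ω to 69690 Ω.
67680 ohms lies outside that range.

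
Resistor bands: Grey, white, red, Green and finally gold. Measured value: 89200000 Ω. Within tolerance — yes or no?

Grey → 8 (first significant figure)
White → 9 (second significant figure)
Red → 2 (third significant figure)
Green → ×10^5 multiplier
Gold → ±5% tolerance
892 × 100000 = 89200000 Ω
Allowed range: 84740000 Ω to 93660000 Ω.
89200000 Ω lies inside that range.

yes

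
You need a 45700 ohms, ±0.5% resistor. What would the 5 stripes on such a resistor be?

yellow, green, violet, red, green

45700 Ω = 457 × 10^2.
4 → yellow
5 → green
7 → violet
Multiplier 10^2 → red.
±0.5% tolerance → green.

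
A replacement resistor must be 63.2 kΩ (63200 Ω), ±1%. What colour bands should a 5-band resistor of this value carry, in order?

blue, orange, red, red, brown

63200 Ω = 632 × 10^2.
6 → blue
3 → orange
2 → red
Multiplier 10^2 → red.
±1% tolerance → brown.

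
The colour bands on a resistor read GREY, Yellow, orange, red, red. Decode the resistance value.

Grey → 8 (first significant figure)
Yellow → 4 (second significant figure)
Orange → 3 (third significant figure)
Red → ×10^2 multiplier
843 × 100 = 84300 Ω

84300 Ω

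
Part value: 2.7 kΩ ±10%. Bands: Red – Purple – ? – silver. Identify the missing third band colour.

red

2700 Ω = 27 × 10^2.
The third band is the multiplier, 10^2, which is red.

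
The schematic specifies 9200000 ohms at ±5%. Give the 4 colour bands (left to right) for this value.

white, red, green, gold

9200000 Ω = 92 × 10^5.
9 → white
2 → red
Multiplier 10^5 → green.
±5% tolerance → gold.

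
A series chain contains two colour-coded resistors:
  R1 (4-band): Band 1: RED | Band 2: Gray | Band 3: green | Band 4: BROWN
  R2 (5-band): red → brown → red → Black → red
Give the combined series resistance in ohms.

R1: red, grey → 28; green ×10^5 → 2800000 Ω.
R2: red, brown, red → 212; black ×1 → 212 Ω.
Series: 2800000 + 212 = 2800212 Ω.

2800212 Ω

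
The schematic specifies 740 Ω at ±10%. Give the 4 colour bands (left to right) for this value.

violet, yellow, brown, silver

740 Ω = 74 × 10^1.
7 → violet
4 → yellow
Multiplier 10^1 → brown.
±10% tolerance → silver.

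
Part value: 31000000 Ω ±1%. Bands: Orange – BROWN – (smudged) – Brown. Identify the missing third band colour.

31000000 Ω = 31 × 10^6.
The third band is the multiplier, 10^6, which is blue.

blue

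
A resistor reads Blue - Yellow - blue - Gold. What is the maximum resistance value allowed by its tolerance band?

Blue → 6 (first significant figure)
Yellow → 4 (second significant figure)
Blue → ×10^6 multiplier
Gold → ±5% tolerance
64 × 1000000 = 64000000 Ω
Maximum = 64000000 × (1 + 5/100) = 67200000 Ω.

67200000 Ω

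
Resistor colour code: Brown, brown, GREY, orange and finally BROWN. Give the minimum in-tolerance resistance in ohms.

Brown → 1 (first significant figure)
Brown → 1 (second significant figure)
Grey → 8 (third significant figure)
Orange → ×10^3 multiplier
Brown → ±1% tolerance
118 × 1000 = 118000 Ω
Minimum = 118000 × (1 − 1/100) = 116820 Ω.

116820 Ω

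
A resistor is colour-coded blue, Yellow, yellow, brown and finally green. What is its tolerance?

±0.5%

The last band, green, is the tolerance band.
Green corresponds to ±0.5%.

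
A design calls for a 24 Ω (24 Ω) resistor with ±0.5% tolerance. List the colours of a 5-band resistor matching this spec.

24 Ω = 240 × 10^-1.
2 → red
4 → yellow
0 → black
Multiplier 10^-1 → gold.
±0.5% tolerance → green.

red, yellow, black, gold, green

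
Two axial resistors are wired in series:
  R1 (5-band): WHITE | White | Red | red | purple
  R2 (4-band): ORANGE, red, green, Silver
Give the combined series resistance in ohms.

R1: white, white, red → 992; red ×10^2 → 99200 Ω.
R2: orange, red → 32; green ×10^5 → 3200000 Ω.
Series: 99200 + 3200000 = 3299200 Ω.

3299200 Ω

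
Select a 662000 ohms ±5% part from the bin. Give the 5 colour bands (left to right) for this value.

blue, blue, red, orange, gold

662000 Ω = 662 × 10^3.
6 → blue
6 → blue
2 → red
Multiplier 10^3 → orange.
±5% tolerance → gold.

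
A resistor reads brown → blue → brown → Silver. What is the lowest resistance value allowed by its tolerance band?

Brown → 1 (first significant figure)
Blue → 6 (second significant figure)
Brown → ×10 multiplier
Silver → ±10% tolerance
16 × 10 = 160 Ω
Lowest = 160 × (1 − 10/100) = 144 Ω.

144 Ω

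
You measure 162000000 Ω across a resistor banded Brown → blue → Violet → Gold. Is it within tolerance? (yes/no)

yes

Brown → 1 (first significant figure)
Blue → 6 (second significant figure)
Violet → ×10^7 multiplier
Gold → ±5% tolerance
16 × 10000000 = 160000000 Ω
Allowed range: 152000000 Ω to 168000000 Ω.
162000000 Ω lies inside that range.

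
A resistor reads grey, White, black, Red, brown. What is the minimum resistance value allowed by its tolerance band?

88110 Ω

Grey → 8 (first significant figure)
White → 9 (second significant figure)
Black → 0 (third significant figure)
Red → ×10^2 multiplier
Brown → ±1% tolerance
890 × 100 = 89000 Ω
Minimum = 89000 × (1 − 1/100) = 88110 Ω.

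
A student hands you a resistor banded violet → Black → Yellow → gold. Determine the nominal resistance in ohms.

Violet → 7 (first significant figure)
Black → 0 (second significant figure)
Yellow → ×10^4 multiplier
70 × 10000 = 700000 Ω

700000 Ω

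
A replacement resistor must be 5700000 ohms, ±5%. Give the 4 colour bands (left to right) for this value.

green, violet, green, gold

5700000 Ω = 57 × 10^5.
5 → green
7 → violet
Multiplier 10^5 → green.
±5% tolerance → gold.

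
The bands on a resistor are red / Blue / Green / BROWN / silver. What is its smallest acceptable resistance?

Red → 2 (first significant figure)
Blue → 6 (second significant figure)
Green → 5 (third significant figure)
Brown → ×10 multiplier
Silver → ±10% tolerance
265 × 10 = 2650 Ω
Smallest = 2650 × (1 − 10/100) = 2385 Ω.

2385 Ω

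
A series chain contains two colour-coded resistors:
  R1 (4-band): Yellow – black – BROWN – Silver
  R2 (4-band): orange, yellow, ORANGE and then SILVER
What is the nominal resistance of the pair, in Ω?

R1: yellow, black → 40; brown ×10 → 400 Ω.
R2: orange, yellow → 34; orange ×10^3 → 34000 Ω.
Series: 400 + 34000 = 34400 Ω.

34400 Ω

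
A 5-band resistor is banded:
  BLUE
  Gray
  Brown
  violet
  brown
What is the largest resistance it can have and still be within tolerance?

6878100000 Ω

Blue → 6 (first significant figure)
Grey → 8 (second significant figure)
Brown → 1 (third significant figure)
Violet → ×10^7 multiplier
Brown → ±1% tolerance
681 × 10000000 = 6810000000 Ω
Largest = 6810000000 × (1 + 1/100) = 6878100000 Ω.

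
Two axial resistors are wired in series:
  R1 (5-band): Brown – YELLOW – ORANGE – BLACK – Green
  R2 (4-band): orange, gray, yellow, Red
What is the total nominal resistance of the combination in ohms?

380143 Ω

R1: brown, yellow, orange → 143; black ×1 → 143 Ω.
R2: orange, grey → 38; yellow ×10^4 → 380000 Ω.
Series: 143 + 380000 = 380143 Ω.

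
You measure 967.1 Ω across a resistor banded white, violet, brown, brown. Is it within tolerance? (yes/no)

White → 9 (first significant figure)
Violet → 7 (second significant figure)
Brown → ×10 multiplier
Brown → ±1% tolerance
97 × 10 = 970 Ω
Allowed range: 960.3 Ω to 979.7 Ω.
967.1 Ω lies inside that range.

yes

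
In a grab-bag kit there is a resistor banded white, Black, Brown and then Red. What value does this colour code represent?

White → 9 (first significant figure)
Black → 0 (second significant figure)
Brown → ×10 multiplier
90 × 10 = 900 Ω

900 Ω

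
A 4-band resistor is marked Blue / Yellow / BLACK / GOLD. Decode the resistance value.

Blue → 6 (first significant figure)
Yellow → 4 (second significant figure)
Black → ×1 multiplier
64 × 1 = 64 Ω

64 Ω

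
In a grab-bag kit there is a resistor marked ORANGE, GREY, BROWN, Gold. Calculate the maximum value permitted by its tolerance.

Orange → 3 (first significant figure)
Grey → 8 (second significant figure)
Brown → ×10 multiplier
Gold → ±5% tolerance
38 × 10 = 380 Ω
Maximum = 380 × (1 + 5/100) = 399 Ω.

399 Ω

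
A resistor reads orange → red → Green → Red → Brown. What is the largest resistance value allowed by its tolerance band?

32825 Ω

Orange → 3 (first significant figure)
Red → 2 (second significant figure)
Green → 5 (third significant figure)
Red → ×10^2 multiplier
Brown → ±1% tolerance
325 × 100 = 32500 Ω
Largest = 32500 × (1 + 1/100) = 32825 Ω.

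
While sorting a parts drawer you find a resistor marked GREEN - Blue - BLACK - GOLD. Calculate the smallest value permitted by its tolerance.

53.2 Ω

Green → 5 (first significant figure)
Blue → 6 (second significant figure)
Black → ×1 multiplier
Gold → ±5% tolerance
56 × 1 = 56 Ω
Smallest = 56 × (1 − 5/100) = 53.2 Ω.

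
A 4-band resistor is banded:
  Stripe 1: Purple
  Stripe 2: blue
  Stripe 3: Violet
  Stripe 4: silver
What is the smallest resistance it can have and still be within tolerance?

Violet → 7 (first significant figure)
Blue → 6 (second significant figure)
Violet → ×10^7 multiplier
Silver → ±10% tolerance
76 × 10000000 = 760000000 Ω
Smallest = 760000000 × (1 − 10/100) = 684000000 Ω.

684000000 Ω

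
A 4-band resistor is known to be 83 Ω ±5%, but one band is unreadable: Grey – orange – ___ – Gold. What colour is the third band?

black

83 Ω = 83 × 10^0.
The third band is the multiplier, 10^0, which is black.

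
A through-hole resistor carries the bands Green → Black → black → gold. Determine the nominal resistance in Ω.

50 Ω

Green → 5 (first significant figure)
Black → 0 (second significant figure)
Black → ×1 multiplier
50 × 1 = 50 Ω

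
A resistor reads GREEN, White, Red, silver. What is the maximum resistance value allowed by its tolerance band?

Green → 5 (first significant figure)
White → 9 (second significant figure)
Red → ×10^2 multiplier
Silver → ±10% tolerance
59 × 100 = 5900 Ω
Maximum = 5900 × (1 + 10/100) = 6490 Ω.

6490 Ω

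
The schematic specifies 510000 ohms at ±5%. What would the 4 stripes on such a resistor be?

green, brown, yellow, gold

510000 Ω = 51 × 10^4.
5 → green
1 → brown
Multiplier 10^4 → yellow.
±5% tolerance → gold.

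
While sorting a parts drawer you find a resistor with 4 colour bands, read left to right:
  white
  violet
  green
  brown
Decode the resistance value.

White → 9 (first significant figure)
Violet → 7 (second significant figure)
Green → ×10^5 multiplier
97 × 100000 = 9700000 Ω

9700000 Ω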